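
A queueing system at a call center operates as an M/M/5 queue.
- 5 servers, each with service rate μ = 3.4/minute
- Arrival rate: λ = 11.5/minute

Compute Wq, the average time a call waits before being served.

Traffic intensity: ρ = λ/(cμ) = 11.5/(5×3.4) = 0.6765
Since ρ = 0.6765 < 1, system is stable.
Offered load a = λ/μ = cρ = 11.5/3.4 = 3.3824
P₀ = [ Σₙ₌₀^4 aⁿ/n! + a^5/(5!(1-ρ)) ]⁻¹
Σ = a^0/0! + a^1/1! + a^2/2! + a^3/3! + a^4/4! = 1.00000 + 3.38235 + 5.72016 + 6.44920 + 5.45336 = 22.0051
a^5/(5!(1-ρ)) = 442.6848/(120 × 0.32353) = 11.4025
P₀ = 1/(22.0051 + 11.4025) = 0.02993
Lq = P₀·a^5·ρ / (5!(1-ρ)²) = 0.029933 × 442.6848 × 0.67647 / (120 × 0.10467) = 0.7137
Wq = Lq/λ = 0.7137/11.5 = 0.06206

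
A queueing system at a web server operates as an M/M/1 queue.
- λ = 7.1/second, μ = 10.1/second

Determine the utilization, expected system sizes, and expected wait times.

Step 1: ρ = λ/μ = 7.1/10.1 = 0.7030
Step 2: L = λ/(μ-λ) = 7.1/3.00 = 2.3667
Step 3: Lq = λ²/(μ(μ-λ)) = 50.41/(10.1×3.00) = 1.6637
Step 4: W = 1/(μ-λ) = 1/3.00 = 0.333333
Step 5: Wq = λ/(μ(μ-λ)) = 7.1/(10.1×3.00) = 0.2343
Step 6: P(0) = 1-ρ = 0.2970
Verify: L = λW = 7.1×0.333333 = 2.3667 ✔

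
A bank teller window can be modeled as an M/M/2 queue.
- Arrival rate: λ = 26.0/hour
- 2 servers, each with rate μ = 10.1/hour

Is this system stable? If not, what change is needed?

Stability requires ρ = λ/(cμ) < 1
ρ = 26.0/(2 × 10.1) = 26.0/20.20 = 1.2871
Since 1.2871 ≥ 1, the system is UNSTABLE.
Need c > λ/μ = 26.0/10.1 = 2.57.
Minimum servers needed: c = 3.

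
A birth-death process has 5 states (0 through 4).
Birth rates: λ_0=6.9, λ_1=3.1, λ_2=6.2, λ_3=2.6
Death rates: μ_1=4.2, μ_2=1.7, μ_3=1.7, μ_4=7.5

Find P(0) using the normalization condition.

Ratios P(n)/P(0) = (λ₀···λₙ₋₁)/(μ₁···μₙ):
P(1)/P(0) = (6.9)/(4.2) = 1.642857
P(2)/P(0) = (6.9×3.1)/(4.2×1.7) = 2.995798
P(3)/P(0) = (6.9×3.1×6.2)/(4.2×1.7×1.7) = 10.92585
P(4)/P(0) = (6.9×3.1×6.2×2.6)/(4.2×1.7×1.7×7.5) = 3.787629

Normalization: ∑ P(n) = 1
P(0) × (1.000000 + 1.642857 + 2.995798 + 10.92585 + 3.787629) = 1
P(0) × 20.3521 = 1
P(0) = 1/20.3521 = 0.04913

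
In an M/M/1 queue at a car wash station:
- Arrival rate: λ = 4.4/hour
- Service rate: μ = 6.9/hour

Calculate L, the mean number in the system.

ρ = λ/μ = 4.4/6.9 = 0.6377
For M/M/1: L = λ/(μ-λ)
L = 4.4/(6.9-4.4) = 4.4/2.50
L = 1.7600 cars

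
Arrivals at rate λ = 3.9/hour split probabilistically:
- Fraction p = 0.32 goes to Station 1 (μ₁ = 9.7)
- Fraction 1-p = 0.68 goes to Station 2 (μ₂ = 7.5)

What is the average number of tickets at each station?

Effective rates: λ₁ = 3.9×0.32 = 1.248, λ₂ = 3.9×0.68 = 2.652
Station 1: ρ₁ = 1.248/9.7 = 0.1287, L₁ = ρ₁/(1-ρ₁) = 0.1287/(1-0.1287) = 0.1477
Station 2: ρ₂ = 2.652/7.5 = 0.3536, L₂ = ρ₂/(1-ρ₂) = 0.3536/(1-0.3536) = 0.5470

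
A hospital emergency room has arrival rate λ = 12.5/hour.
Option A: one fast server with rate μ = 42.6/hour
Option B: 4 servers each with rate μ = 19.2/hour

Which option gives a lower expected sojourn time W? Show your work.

Option A: single server μ = 42.6 (M/M/1)
  ρ_A = 12.5/42.6 = 0.2934
  W_A = 1/(μ-λ) = 1/(42.6-12.5) = 1/30.10 = 0.03322

Option B: 4 servers μ = 19.2 (M/M/4)
  ρ_B = λ/(cμ) = 12.5/(4×19.2) = 0.1628
  Offered load a = λ/μ = cρ = 12.5/19.2 = 0.6510
  P₀ = [ Σₙ₌₀^3 aⁿ/n! + a^4/(4!(1-ρ)) ]⁻¹
  Σ = a^0/0! + a^1/1! + a^2/2! + a^3/3! = 1.0000 + 0.65104 + 0.21193 + 0.045991 = 1.9090
  a^4/(4!(1-ρ)) = 0.17965/(24 × 0.83724) = 0.008941
  P₀ = 1/(1.9090 + 0.008941) = 0.5214
  Lq = P₀·a^4·ρ / (4!(1-ρ)²) = 0.52140 × 0.17965 × 0.16276 / (24 × 0.70097) = 0.0009062
  Wq_B = Lq/λ = 0.00090625/12.5 = 0.000072500
  W_B = Wq_B + 1/μ = 0.000072500 + 0.052083 = 0.05216

Since W_A = 0.03322 < W_B = 0.05216, Option A (single fast server) has the shorter time in system.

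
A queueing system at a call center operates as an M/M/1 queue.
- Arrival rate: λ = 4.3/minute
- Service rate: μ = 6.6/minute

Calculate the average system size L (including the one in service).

ρ = λ/μ = 4.3/6.6 = 0.6515
For M/M/1: L = λ/(μ-λ)
L = 4.3/(6.6-4.3) = 4.3/2.30
L = 1.8696 calls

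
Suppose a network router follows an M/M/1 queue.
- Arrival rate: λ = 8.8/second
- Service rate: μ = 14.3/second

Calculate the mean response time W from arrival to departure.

First, compute utilization: ρ = λ/μ = 8.8/14.3 = 0.6154
For M/M/1: W = 1/(μ-λ)
W = 1/(14.3-8.8) = 1/5.50
W = 0.1818 seconds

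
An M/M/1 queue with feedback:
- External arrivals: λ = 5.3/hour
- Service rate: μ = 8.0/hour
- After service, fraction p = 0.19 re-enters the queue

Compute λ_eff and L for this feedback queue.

Effective arrival rate: λ_eff = λ/(1-p) = 5.3/(1-0.19) = 5.3/0.81 = 6.5432
ρ = λ_eff/μ = 6.5432/8.0 = 0.8179
L = ρ/(1-ρ) = 0.8179/(1-0.8179) = 4.4915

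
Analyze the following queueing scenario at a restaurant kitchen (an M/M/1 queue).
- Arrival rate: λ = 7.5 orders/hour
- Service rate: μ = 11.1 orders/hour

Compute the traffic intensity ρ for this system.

Server utilization: ρ = λ/μ
ρ = 7.5/11.1 = 0.6757
The server is busy 67.57% of the time.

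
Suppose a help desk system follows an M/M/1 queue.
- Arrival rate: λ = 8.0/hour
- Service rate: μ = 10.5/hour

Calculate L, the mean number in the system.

ρ = λ/μ = 8.0/10.5 = 0.7619
For M/M/1: L = λ/(μ-λ)
L = 8.0/(10.5-8.0) = 8.0/2.50
L = 3.2000 tickets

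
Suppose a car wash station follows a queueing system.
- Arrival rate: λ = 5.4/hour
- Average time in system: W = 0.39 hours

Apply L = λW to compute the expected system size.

Little's Law: L = λW
L = 5.4 × 0.39 = 2.1060 cars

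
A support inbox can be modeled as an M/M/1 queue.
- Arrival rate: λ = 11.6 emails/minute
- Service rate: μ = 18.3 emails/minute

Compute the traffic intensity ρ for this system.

Server utilization: ρ = λ/μ
ρ = 11.6/18.3 = 0.6339
The server is busy 63.39% of the time.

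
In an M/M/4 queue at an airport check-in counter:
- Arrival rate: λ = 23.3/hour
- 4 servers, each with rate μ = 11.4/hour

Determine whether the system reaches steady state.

Stability requires ρ = λ/(cμ) < 1
ρ = 23.3/(4 × 11.4) = 23.3/45.60 = 0.5110
Since 0.5110 < 1, the system is STABLE.
The servers are busy 51.10% of the time.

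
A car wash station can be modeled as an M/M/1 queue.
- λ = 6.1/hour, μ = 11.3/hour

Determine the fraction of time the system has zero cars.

ρ = λ/μ = 6.1/11.3 = 0.5398
P(0) = 1 - ρ = 1 - 0.5398 = 0.4602
The server is idle 46.02% of the time.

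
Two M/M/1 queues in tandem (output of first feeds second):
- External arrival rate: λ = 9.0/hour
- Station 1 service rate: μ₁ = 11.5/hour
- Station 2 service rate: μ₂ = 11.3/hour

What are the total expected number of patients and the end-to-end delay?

By Jackson's theorem, each station behaves as independent M/M/1.
Station 1: ρ₁ = 9.0/11.5 = 0.7826, L₁ = ρ₁/(1-ρ₁) = λ/(μ₁-λ) = 9.0/2.50 = 3.6000
Station 2: ρ₂ = 9.0/11.3 = 0.7965, L₂ = ρ₂/(1-ρ₂) = λ/(μ₂-λ) = 9.0/2.30 = 3.9130
Total: L = L₁ + L₂ = 3.6000 + 3.9130 = 7.5130
W = L/λ = 7.5130/9.0 = 0.8348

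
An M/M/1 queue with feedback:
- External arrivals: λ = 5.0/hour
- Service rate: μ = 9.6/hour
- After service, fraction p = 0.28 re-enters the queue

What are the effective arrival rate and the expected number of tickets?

Effective arrival rate: λ_eff = λ/(1-p) = 5.0/(1-0.28) = 5.0/0.72 = 6.94444
ρ = λ_eff/μ = 6.94444/9.6 = 0.72338
L = ρ/(1-ρ) = 0.72338/(1-0.72338) = 2.6151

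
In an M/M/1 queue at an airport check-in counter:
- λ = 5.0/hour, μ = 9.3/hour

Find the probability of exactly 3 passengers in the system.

ρ = λ/μ = 5.0/9.3 = 0.53763
P(n) = (1-ρ)ρⁿ
P(3) = (1-0.53763) × 0.53763^3
P(3) = 0.46237 × 0.15540
P(3) = 0.07185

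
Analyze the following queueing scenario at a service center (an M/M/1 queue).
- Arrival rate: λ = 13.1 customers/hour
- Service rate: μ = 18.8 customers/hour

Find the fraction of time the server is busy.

Server utilization: ρ = λ/μ
ρ = 13.1/18.8 = 0.6968
The server is busy 69.68% of the time.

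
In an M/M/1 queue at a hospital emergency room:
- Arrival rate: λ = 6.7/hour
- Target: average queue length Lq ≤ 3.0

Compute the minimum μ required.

For M/M/1: Lq = λ²/(μ(μ-λ))
Need Lq ≤ 3.0, i.e. μ(μ-λ) ≥ λ²/3.0
μ² - 6.7μ - 44.89/3.0 ≥ 0  →  μ² - 6.7μ - 14.96333 ≥ 0
Quadratic formula (positive root): μ = [λ + √(λ² + 4×14.96333)]/2
Discriminant: 44.89 + 4×14.96333 = 104.7433, √104.7433 = 10.2344
μ ≥ (6.7 + 10.2344)/2 = 8.4672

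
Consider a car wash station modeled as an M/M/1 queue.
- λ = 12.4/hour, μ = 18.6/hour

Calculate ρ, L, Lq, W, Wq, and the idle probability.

Step 1: ρ = λ/μ = 12.4/18.6 = 0.6667
Step 2: L = λ/(μ-λ) = 12.4/6.20 = 2.0000
Step 3: Lq = λ²/(μ(μ-λ)) = 153.76/(18.6×6.20) = 1.3333
Step 4: W = 1/(μ-λ) = 1/6.20 = 0.16129
Step 5: Wq = λ/(μ(μ-λ)) = 12.4/(18.6×6.20) = 0.1075
Step 6: P(0) = 1-ρ = 0.3333
Verify: L = λW = 12.4×0.16129 = 2.0000 ✔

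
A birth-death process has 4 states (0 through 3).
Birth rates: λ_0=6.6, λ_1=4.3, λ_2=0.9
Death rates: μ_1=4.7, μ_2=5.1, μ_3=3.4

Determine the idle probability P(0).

Ratios P(n)/P(0) = (λ₀···λₙ₋₁)/(μ₁···μₙ):
P(1)/P(0) = (6.6)/(4.7) = 1.40426
P(2)/P(0) = (6.6×4.3)/(4.7×5.1) = 1.18398
P(3)/P(0) = (6.6×4.3×0.9)/(4.7×5.1×3.4) = 0.313406

Normalization: ∑ P(n) = 1
P(0) × (1.00000 + 1.40426 + 1.18398 + 0.313406) = 1
P(0) × 3.9016 = 1
P(0) = 1/3.9016 = 0.2563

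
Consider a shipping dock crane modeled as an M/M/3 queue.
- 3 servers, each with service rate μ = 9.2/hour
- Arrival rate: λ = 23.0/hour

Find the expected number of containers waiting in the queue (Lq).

Traffic intensity: ρ = λ/(cμ) = 23.0/(3×9.2) = 0.8333
Since ρ = 0.8333 < 1, system is stable.
Offered load a = λ/μ = cρ = 23.0/9.2 = 2.5000
P₀ = [ Σₙ₌₀^2 aⁿ/n! + a^3/(3!(1-ρ)) ]⁻¹
Σ = a^0/0! + a^1/1! + a^2/2! = 1.0000 + 2.5000 + 3.1250 = 6.6250
a^3/(3!(1-ρ)) = 15.6250/(6 × 0.166667) = 15.6250
P₀ = 1/(6.6250 + 15.6250) = 0.04494
Lq = P₀·a^3·ρ / (3!(1-ρ)²) = 0.044944 × 15.6250 × 0.83333 / (6 × 0.027778) = 3.5112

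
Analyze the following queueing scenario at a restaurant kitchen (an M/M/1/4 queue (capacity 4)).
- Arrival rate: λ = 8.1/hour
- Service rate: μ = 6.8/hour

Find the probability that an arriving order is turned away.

ρ = λ/μ = 8.1/6.8 = 1.19118
P₀ = (1-ρ)/(1-ρ^(K+1)) = (1-1.19118)/(1-1.19118^5) = -0.1912/-1.3982 = 0.1367
P_K = P₀×ρ^K = 0.13673 × 1.19118^4 = 0.13673 × 2.0133 = 0.2753
Blocking probability = 27.53%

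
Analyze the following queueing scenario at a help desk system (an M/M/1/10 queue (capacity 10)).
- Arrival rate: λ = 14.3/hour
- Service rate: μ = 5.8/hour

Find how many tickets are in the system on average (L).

ρ = λ/μ = 14.3/5.8 = 2.4655
P₀ = (1-ρ)/(1-ρ^(K+1)) = (1-2.4655)/(1-2.4655^11) = -1.4655/-20461.3296 = 0.00007162
P_K = P₀×ρ^K = 0.00007162 × 2.4655^10 = 0.00007162 × 8299.4644 = 0.5944
L = ρ[1 - (K+1)ρ^K + Kρ^(K+1)] / [(1-ρ)(1-ρ^(K+1))]
L = 2.4655 × (1 - 11×8299.4644 + 10×20462.3296) / ((1 - 2.4655) × (1 - 20462.3296)) = 9.3182 tickets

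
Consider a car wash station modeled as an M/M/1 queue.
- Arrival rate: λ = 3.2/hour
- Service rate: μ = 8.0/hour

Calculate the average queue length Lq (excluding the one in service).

ρ = λ/μ = 3.2/8.0 = 0.4000
For M/M/1: Lq = λ²/(μ(μ-λ))
Lq = 10.24/(8.0 × 4.80)
Lq = 0.2667 cars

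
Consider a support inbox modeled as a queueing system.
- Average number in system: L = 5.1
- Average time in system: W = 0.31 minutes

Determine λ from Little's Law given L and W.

Little's Law: L = λW, so λ = L/W
λ = 5.1/0.31 = 16.4516 emails/minute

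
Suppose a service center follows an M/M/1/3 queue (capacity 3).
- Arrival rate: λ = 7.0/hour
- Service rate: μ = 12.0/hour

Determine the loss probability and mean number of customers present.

ρ = λ/μ = 7.0/12.0 = 0.58333
P₀ = (1-ρ)/(1-ρ^(K+1)) = (1-0.58333)/(1-0.58333^4) = 0.41667/0.88421 = 0.4712
P_K = P₀×ρ^K = 0.471232 × 0.58333^3 = 0.471232 × 0.198492 = 0.09354
Blocking probability P_3 = 0.09354 (9.35%)
L = ρ[1 - (K+1)ρ^K + Kρ^(K+1)] / [(1-ρ)(1-ρ^(K+1))]
L = 0.58333 × (1 - 4×0.1985 + 3×0.1158) / ((1 - 0.58333) × (1 - 0.1158)) = 0.8762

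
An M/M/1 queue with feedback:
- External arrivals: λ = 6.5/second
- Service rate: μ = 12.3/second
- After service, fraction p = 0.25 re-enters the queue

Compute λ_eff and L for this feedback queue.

Effective arrival rate: λ_eff = λ/(1-p) = 6.5/(1-0.25) = 6.5/0.75 = 8.66667
ρ = λ_eff/μ = 8.66667/12.3 = 0.704607
L = ρ/(1-ρ) = 0.704607/(1-0.704607) = 2.3853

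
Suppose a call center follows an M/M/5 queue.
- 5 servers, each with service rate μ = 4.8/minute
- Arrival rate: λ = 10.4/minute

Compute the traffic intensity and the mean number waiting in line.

Traffic intensity: ρ = λ/(cμ) = 10.4/(5×4.8) = 0.4333
Since ρ = 0.4333 < 1, system is stable.
Offered load a = λ/μ = cρ = 10.4/4.8 = 2.1667
P₀ = [ Σₙ₌₀^4 aⁿ/n! + a^5/(5!(1-ρ)) ]⁻¹
Σ = a^0/0! + a^1/1! + a^2/2! + a^3/3! + a^4/4! = 1.0000 + 2.1667 + 2.3472 + 1.6952 + 0.9182 = 8.1273
a^5/(5!(1-ρ)) = 47.7486/(120 × 0.56667) = 0.7022
P₀ = 1/(8.1273 + 0.7022) = 0.1133
Lq = P₀·a^5·ρ / (5!(1-ρ)²) = 0.113256 × 47.7486 × 0.433333 / (120 × 0.321111) = 0.06081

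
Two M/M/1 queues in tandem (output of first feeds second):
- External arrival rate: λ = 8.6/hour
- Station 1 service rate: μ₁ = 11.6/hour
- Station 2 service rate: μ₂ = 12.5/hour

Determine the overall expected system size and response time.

By Jackson's theorem, each station behaves as independent M/M/1.
Station 1: ρ₁ = 8.6/11.6 = 0.7414, L₁ = ρ₁/(1-ρ₁) = λ/(μ₁-λ) = 8.6/3.00 = 2.8667
Station 2: ρ₂ = 8.6/12.5 = 0.6880, L₂ = ρ₂/(1-ρ₂) = λ/(μ₂-λ) = 8.6/3.90 = 2.2051
Total: L = L₁ + L₂ = 2.8667 + 2.2051 = 5.0718
W = L/λ = 5.0718/8.6 = 0.5897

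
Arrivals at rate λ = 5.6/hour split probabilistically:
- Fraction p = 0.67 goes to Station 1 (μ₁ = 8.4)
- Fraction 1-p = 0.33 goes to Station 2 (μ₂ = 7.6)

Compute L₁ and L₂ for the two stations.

Effective rates: λ₁ = 5.6×0.67 = 3.752, λ₂ = 5.6×0.33 = 1.848
Station 1: ρ₁ = 3.752/8.4 = 0.44667, L₁ = ρ₁/(1-ρ₁) = 0.44667/(1-0.44667) = 0.8072
Station 2: ρ₂ = 1.848/7.6 = 0.24316, L₂ = ρ₂/(1-ρ₂) = 0.24316/(1-0.24316) = 0.3213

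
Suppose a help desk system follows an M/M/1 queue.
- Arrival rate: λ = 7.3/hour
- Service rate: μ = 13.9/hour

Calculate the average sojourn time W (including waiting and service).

First, compute utilization: ρ = λ/μ = 7.3/13.9 = 0.5252
For M/M/1: W = 1/(μ-λ)
W = 1/(13.9-7.3) = 1/6.60
W = 0.1515 hours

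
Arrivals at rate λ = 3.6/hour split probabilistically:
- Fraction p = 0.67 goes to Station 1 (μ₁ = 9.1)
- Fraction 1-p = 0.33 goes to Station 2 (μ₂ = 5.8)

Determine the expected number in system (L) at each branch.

Effective rates: λ₁ = 3.6×0.67 = 2.412, λ₂ = 3.6×0.33 = 1.188
Station 1: ρ₁ = 2.412/9.1 = 0.26505, L₁ = ρ₁/(1-ρ₁) = 0.26505/(1-0.26505) = 0.3606
Station 2: ρ₂ = 1.188/5.8 = 0.20483, L₂ = ρ₂/(1-ρ₂) = 0.20483/(1-0.20483) = 0.2576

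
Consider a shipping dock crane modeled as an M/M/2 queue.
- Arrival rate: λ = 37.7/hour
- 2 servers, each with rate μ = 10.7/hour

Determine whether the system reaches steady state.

Stability requires ρ = λ/(cμ) < 1
ρ = 37.7/(2 × 10.7) = 37.7/21.40 = 1.7617
Since 1.7617 ≥ 1, the system is UNSTABLE.
Need c > λ/μ = 37.7/10.7 = 3.52.
Minimum servers needed: c = 4.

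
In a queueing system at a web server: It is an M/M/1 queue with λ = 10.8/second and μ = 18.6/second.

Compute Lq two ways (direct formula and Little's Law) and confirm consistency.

Method 1 (direct): Lq = λ²/(μ(μ-λ)) = 116.64/(18.6 × 7.80) = 0.8040

Method 2 (Little's Law):
W = 1/(μ-λ) = 1/7.80 = 0.1282
Wq = W - 1/μ = 0.1282 - 0.05376 = 0.07444
Lq = λWq = 10.8 × 0.07444 = 0.8040 ✔ (matches Method 1)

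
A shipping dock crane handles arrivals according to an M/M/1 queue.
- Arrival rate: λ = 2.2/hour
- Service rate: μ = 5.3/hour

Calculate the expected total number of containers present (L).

ρ = λ/μ = 2.2/5.3 = 0.4151
For M/M/1: L = λ/(μ-λ)
L = 2.2/(5.3-2.2) = 2.2/3.10
L = 0.7097 containers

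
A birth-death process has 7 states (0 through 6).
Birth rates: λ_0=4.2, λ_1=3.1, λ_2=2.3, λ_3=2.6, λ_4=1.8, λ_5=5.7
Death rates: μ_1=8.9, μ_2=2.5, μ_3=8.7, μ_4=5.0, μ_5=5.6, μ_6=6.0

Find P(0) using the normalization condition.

Ratios P(n)/P(0) = (λ₀···λₙ₋₁)/(μ₁···μₙ):
P(1)/P(0) = (4.2)/(8.9) = 0.47191
P(2)/P(0) = (4.2×3.1)/(8.9×2.5) = 0.58517
P(3)/P(0) = (4.2×3.1×2.3)/(8.9×2.5×8.7) = 0.15470
P(4)/P(0) = (4.2×3.1×2.3×2.6)/(8.9×2.5×8.7×5.0) = 0.080444
P(5)/P(0) = (4.2×3.1×2.3×2.6×1.8)/(8.9×2.5×8.7×5.0×5.6) = 0.025857
P(6)/P(0) = (4.2×3.1×2.3×2.6×1.8×5.7)/(8.9×2.5×8.7×5.0×5.6×6.0) = 0.024564

Normalization: ∑ P(n) = 1
P(0) × (1.0000 + 0.47191 + 0.58517 + 0.15470 + 0.080444 + 0.025857 + 0.024564) = 1
P(0) × 2.3426 = 1
P(0) = 1/2.3426 = 0.4269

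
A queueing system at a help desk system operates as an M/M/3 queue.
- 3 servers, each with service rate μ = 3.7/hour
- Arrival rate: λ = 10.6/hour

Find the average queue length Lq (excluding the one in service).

Traffic intensity: ρ = λ/(cμ) = 10.6/(3×3.7) = 0.9550
Since ρ = 0.9550 < 1, system is stable.
Offered load a = λ/μ = cρ = 10.6/3.7 = 2.8649
P₀ = [ Σₙ₌₀^2 aⁿ/n! + a^3/(3!(1-ρ)) ]⁻¹
Σ = a^0/0! + a^1/1! + a^2/2! = 1.0000 + 2.8649 + 4.1037 = 7.9686
a^3/(3!(1-ρ)) = 23.51324/(6 × 0.04504505) = 86.9990
P₀ = 1/(7.9686 + 86.9990) = 0.01053
Lq = P₀·a^3·ρ / (3!(1-ρ)²) = 0.0105299 × 23.5132 × 0.954955 / (6 × 0.00202906) = 19.4211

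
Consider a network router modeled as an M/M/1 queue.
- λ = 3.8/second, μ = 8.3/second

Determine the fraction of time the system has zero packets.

ρ = λ/μ = 3.8/8.3 = 0.4578
P(0) = 1 - ρ = 1 - 0.4578 = 0.5422
The server is idle 54.22% of the time.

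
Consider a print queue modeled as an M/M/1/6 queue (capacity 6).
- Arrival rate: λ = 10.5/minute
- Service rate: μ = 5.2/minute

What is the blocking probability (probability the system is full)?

ρ = λ/μ = 10.5/5.2 = 2.0192
P₀ = (1-ρ)/(1-ρ^(K+1)) = (1-2.0192)/(1-2.0192^7) = -1.0192/-135.8533 = 0.007502
P_K = P₀×ρ^K = 0.007502 × 2.0192^6 = 0.007502 × 67.7760 = 0.5085
Blocking probability = 50.85%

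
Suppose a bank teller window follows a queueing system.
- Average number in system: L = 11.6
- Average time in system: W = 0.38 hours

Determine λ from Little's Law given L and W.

Little's Law: L = λW, so λ = L/W
λ = 11.6/0.38 = 30.5263 transactions/hour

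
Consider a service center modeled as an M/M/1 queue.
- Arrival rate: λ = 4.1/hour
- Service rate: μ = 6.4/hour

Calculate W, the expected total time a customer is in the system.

First, compute utilization: ρ = λ/μ = 4.1/6.4 = 0.6406
For M/M/1: W = 1/(μ-λ)
W = 1/(6.4-4.1) = 1/2.30
W = 0.4348 hours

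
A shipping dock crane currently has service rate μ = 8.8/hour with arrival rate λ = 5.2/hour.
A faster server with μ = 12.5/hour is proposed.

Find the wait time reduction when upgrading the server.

System 1: ρ₁ = 5.2/8.8 = 0.5909, W₁ = 1/(8.8-5.2) = 0.2778
System 2: ρ₂ = 5.2/12.5 = 0.4160, W₂ = 1/(12.5-5.2) = 0.1370
Improvement: (W₁-W₂)/W₁ = (0.2778-0.1370)/0.2778 = 50.68%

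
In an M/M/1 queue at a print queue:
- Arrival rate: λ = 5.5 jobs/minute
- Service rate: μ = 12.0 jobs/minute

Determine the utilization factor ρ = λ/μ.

Server utilization: ρ = λ/μ
ρ = 5.5/12.0 = 0.4583
The server is busy 45.83% of the time.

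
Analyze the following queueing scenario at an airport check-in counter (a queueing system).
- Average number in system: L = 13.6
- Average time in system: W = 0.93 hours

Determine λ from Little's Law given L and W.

Little's Law: L = λW, so λ = L/W
λ = 13.6/0.93 = 14.6237 passengers/hour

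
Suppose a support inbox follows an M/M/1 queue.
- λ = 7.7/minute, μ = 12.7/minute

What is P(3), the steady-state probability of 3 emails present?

ρ = λ/μ = 7.7/12.7 = 0.6063
P(n) = (1-ρ)ρⁿ
P(3) = (1-0.6063) × 0.6063^3
P(3) = 0.39370 × 0.22288
P(3) = 0.08775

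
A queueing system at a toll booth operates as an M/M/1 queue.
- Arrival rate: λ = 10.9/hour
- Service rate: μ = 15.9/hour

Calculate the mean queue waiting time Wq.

First, compute utilization: ρ = λ/μ = 10.9/15.9 = 0.6855
For M/M/1: Wq = λ/(μ(μ-λ))
Wq = 10.9/(15.9 × (15.9-10.9))
Wq = 10.9/(15.9 × 5.00)
Wq = 0.1371 hours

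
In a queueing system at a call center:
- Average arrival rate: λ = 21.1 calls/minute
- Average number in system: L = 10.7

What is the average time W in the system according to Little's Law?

Little's Law: L = λW, so W = L/λ
W = 10.7/21.1 = 0.5071 minutes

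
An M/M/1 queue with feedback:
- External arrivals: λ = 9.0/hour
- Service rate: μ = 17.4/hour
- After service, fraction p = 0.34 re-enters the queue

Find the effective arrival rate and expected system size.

Effective arrival rate: λ_eff = λ/(1-p) = 9.0/(1-0.34) = 9.0/0.66 = 13.6364
ρ = λ_eff/μ = 13.6364/17.4 = 0.7837
L = ρ/(1-ρ) = 0.7837/(1-0.7837) = 3.6232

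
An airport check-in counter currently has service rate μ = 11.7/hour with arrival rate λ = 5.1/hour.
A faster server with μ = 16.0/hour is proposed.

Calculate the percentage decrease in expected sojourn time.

System 1: ρ₁ = 5.1/11.7 = 0.4359, W₁ = 1/(11.7-5.1) = 0.1515
System 2: ρ₂ = 5.1/16.0 = 0.3187, W₂ = 1/(16.0-5.1) = 0.09174
Improvement: (W₁-W₂)/W₁ = (0.1515-0.09174)/0.1515 = 39.45%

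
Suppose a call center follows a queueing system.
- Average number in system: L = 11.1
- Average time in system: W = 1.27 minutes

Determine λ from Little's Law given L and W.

Little's Law: L = λW, so λ = L/W
λ = 11.1/1.27 = 8.7402 calls/minute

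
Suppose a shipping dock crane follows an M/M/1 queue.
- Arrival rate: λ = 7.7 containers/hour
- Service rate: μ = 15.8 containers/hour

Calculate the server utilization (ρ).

Server utilization: ρ = λ/μ
ρ = 7.7/15.8 = 0.4873
The server is busy 48.73% of the time.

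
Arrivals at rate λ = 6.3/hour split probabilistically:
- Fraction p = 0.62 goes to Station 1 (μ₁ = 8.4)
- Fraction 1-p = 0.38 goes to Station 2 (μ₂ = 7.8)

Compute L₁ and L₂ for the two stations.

Effective rates: λ₁ = 6.3×0.62 = 3.906, λ₂ = 6.3×0.38 = 2.394
Station 1: ρ₁ = 3.906/8.4 = 0.4650, L₁ = ρ₁/(1-ρ₁) = 0.4650/(1-0.4650) = 0.8692
Station 2: ρ₂ = 2.394/7.8 = 0.3069, L₂ = ρ₂/(1-ρ₂) = 0.3069/(1-0.3069) = 0.4428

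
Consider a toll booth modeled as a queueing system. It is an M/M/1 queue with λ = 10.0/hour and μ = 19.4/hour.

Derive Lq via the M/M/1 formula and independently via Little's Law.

Method 1 (direct): Lq = λ²/(μ(μ-λ)) = 100.00/(19.4 × 9.40) = 0.5484

Method 2 (Little's Law):
W = 1/(μ-λ) = 1/9.40 = 0.106383
Wq = W - 1/μ = 0.106383 - 0.0515464 = 0.05484
Lq = λWq = 10.0 × 0.05484 = 0.5484 ✔ (matches Method 1)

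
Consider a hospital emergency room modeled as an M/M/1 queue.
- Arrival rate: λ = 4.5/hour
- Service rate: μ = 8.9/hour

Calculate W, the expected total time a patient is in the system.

First, compute utilization: ρ = λ/μ = 4.5/8.9 = 0.5056
For M/M/1: W = 1/(μ-λ)
W = 1/(8.9-4.5) = 1/4.40
W = 0.2273 hours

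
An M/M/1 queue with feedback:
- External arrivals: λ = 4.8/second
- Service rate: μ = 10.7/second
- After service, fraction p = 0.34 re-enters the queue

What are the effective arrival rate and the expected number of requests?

Effective arrival rate: λ_eff = λ/(1-p) = 4.8/(1-0.34) = 4.8/0.66 = 7.2727
ρ = λ_eff/μ = 7.2727/10.7 = 0.67969
L = ρ/(1-ρ) = 0.67969/(1-0.67969) = 2.1220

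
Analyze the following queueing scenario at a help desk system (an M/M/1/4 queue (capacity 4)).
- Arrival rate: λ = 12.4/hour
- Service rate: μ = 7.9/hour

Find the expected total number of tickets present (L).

ρ = λ/μ = 12.4/7.9 = 1.5696
P₀ = (1-ρ)/(1-ρ^(K+1)) = (1-1.5696)/(1-1.5696^5) = -0.5696/-8.5268 = 0.06680
P_K = P₀×ρ^K = 0.066802 × 1.5696^4 = 0.066802 × 6.0695 = 0.4055
L = ρ[1 - (K+1)ρ^K + Kρ^(K+1)] / [(1-ρ)(1-ρ^(K+1))]
L = 1.5696 × (1 - 5×6.06954 + 4×9.52675) / ((1 - 1.5696) × (1 - 9.52675)) = 2.8308 tickets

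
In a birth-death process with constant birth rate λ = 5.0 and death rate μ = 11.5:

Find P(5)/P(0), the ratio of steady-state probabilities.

For constant rates: P(n)/P(0) = (λ/μ)^n
P(5)/P(0) = (5.0/11.5)^5 = 0.4348^5 = 0.01554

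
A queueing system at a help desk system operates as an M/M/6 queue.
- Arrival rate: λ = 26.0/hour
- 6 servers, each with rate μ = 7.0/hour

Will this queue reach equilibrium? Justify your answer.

Stability requires ρ = λ/(cμ) < 1
ρ = 26.0/(6 × 7.0) = 26.0/42.00 = 0.6190
Since 0.6190 < 1, the system is STABLE.
The servers are busy 61.90% of the time.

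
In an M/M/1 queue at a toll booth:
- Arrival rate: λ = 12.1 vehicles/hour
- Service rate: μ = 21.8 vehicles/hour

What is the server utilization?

Server utilization: ρ = λ/μ
ρ = 12.1/21.8 = 0.5550
The server is busy 55.50% of the time.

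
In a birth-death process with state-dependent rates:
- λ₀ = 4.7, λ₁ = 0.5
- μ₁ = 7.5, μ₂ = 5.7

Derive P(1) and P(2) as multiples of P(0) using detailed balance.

Balance equations:
State 0: λ₀P₀ = μ₁P₁ → P₁ = (λ₀/μ₁)P₀ = (4.7/7.5)P₀ = 0.6267P₀
State 1: P₂ = (λ₀λ₁)/(μ₁μ₂)P₀ = (4.7×0.5)/(7.5×5.7)P₀ = 0.05497P₀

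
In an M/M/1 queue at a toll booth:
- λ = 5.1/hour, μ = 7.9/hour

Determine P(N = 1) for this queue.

ρ = λ/μ = 5.1/7.9 = 0.6456
P(n) = (1-ρ)ρⁿ
P(1) = (1-0.6456) × 0.6456^1
P(1) = 0.3544 × 0.6456
P(1) = 0.2288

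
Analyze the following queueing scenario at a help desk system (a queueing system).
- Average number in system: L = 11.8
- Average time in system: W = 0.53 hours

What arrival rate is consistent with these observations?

Little's Law: L = λW, so λ = L/W
λ = 11.8/0.53 = 22.2642 tickets/hour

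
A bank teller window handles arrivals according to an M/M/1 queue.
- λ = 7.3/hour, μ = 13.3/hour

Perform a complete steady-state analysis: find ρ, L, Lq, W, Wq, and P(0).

Step 1: ρ = λ/μ = 7.3/13.3 = 0.5489
Step 2: L = λ/(μ-λ) = 7.3/6.00 = 1.2167
Step 3: Lq = λ²/(μ(μ-λ)) = 53.29/(13.3×6.00) = 0.6678
Step 4: W = 1/(μ-λ) = 1/6.00 = 0.16667
Step 5: Wq = λ/(μ(μ-λ)) = 7.3/(13.3×6.00) = 0.09148
Step 6: P(0) = 1-ρ = 0.4511
Verify: L = λW = 7.3×0.16667 = 1.2167 ✔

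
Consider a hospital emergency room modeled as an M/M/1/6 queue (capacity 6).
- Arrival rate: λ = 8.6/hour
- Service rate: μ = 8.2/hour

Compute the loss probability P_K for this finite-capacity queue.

ρ = λ/μ = 8.6/8.2 = 1.0488
P₀ = (1-ρ)/(1-ρ^(K+1)) = (1-1.0488)/(1-1.0488^7) = -0.04880/-0.3959 = 0.1233
P_K = P₀×ρ^K = 0.1233 × 1.0488^6 = 0.1233 × 1.3309 = 0.1641
Blocking probability = 16.41%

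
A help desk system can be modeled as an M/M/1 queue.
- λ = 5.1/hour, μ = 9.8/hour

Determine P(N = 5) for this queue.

ρ = λ/μ = 5.1/9.8 = 0.52041
P(n) = (1-ρ)ρⁿ
P(5) = (1-0.52041) × 0.52041^5
P(5) = 0.4796 × 0.03817
P(5) = 0.01831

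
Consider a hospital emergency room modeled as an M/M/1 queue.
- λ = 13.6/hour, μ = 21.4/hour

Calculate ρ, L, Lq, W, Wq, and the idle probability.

Step 1: ρ = λ/μ = 13.6/21.4 = 0.6355
Step 2: L = λ/(μ-λ) = 13.6/7.80 = 1.7436
Step 3: Lq = λ²/(μ(μ-λ)) = 184.96/(21.4×7.80) = 1.1081
Step 4: W = 1/(μ-λ) = 1/7.80 = 0.128205
Step 5: Wq = λ/(μ(μ-λ)) = 13.6/(21.4×7.80) = 0.08148
Step 6: P(0) = 1-ρ = 0.3645
Verify: L = λW = 13.6×0.128205 = 1.7436 ✔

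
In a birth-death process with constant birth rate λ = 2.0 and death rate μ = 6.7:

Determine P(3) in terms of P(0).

For constant rates: P(n)/P(0) = (λ/μ)^n
P(3)/P(0) = (2.0/6.7)^3 = 0.2985^3 = 0.02660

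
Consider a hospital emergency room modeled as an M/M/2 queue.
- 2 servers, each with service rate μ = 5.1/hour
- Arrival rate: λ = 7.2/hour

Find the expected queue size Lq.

Traffic intensity: ρ = λ/(cμ) = 7.2/(2×5.1) = 0.7059
Since ρ = 0.7059 < 1, system is stable.
Offered load a = λ/μ = cρ = 7.2/5.1 = 1.4118
P₀ = [ Σₙ₌₀^1 aⁿ/n! + a^2/(2!(1-ρ)) ]⁻¹
Σ = a^0/0! + a^1/1! = 1.0000 + 1.4118 = 2.4118
a^2/(2!(1-ρ)) = 1.9931/(2 × 0.29412) = 3.3882
P₀ = 1/(2.4118 + 3.3882) = 0.1724
Lq = P₀·a^2·ρ / (2!(1-ρ)²) = 0.17241 × 1.9931 × 0.70588 / (2 × 0.086505) = 1.4020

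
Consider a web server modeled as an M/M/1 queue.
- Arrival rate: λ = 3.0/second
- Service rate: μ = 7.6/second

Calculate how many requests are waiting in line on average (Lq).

ρ = λ/μ = 3.0/7.6 = 0.3947
For M/M/1: Lq = λ²/(μ(μ-λ))
Lq = 9.00/(7.6 × 4.60)
Lq = 0.2574 requests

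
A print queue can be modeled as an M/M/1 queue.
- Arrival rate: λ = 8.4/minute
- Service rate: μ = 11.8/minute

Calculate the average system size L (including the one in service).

ρ = λ/μ = 8.4/11.8 = 0.7119
For M/M/1: L = λ/(μ-λ)
L = 8.4/(11.8-8.4) = 8.4/3.40
L = 2.4706 jobs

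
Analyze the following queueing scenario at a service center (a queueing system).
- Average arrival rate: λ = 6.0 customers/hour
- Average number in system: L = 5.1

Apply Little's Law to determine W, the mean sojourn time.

Little's Law: L = λW, so W = L/λ
W = 5.1/6.0 = 0.8500 hours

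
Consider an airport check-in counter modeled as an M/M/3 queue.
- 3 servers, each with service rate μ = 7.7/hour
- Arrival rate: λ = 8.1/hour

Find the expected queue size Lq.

Traffic intensity: ρ = λ/(cμ) = 8.1/(3×7.7) = 0.3506
Since ρ = 0.3506 < 1, system is stable.
Offered load a = λ/μ = cρ = 8.1/7.7 = 1.0519
P₀ = [ Σₙ₌₀^2 aⁿ/n! + a^3/(3!(1-ρ)) ]⁻¹
Σ = a^0/0! + a^1/1! + a^2/2! = 1.0000 + 1.0519 + 0.5533 = 2.6052
a^3/(3!(1-ρ)) = 1.1641/(6 × 0.6494) = 0.2988
P₀ = 1/(2.60525 + 0.298781) = 0.3443
Lq = P₀·a^3·ρ / (3!(1-ρ)²) = 0.34435 × 1.1641 × 0.35065 / (6 × 0.42166) = 0.05556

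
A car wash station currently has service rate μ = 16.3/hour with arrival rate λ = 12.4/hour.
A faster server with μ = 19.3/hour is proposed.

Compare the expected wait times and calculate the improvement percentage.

System 1: ρ₁ = 12.4/16.3 = 0.7607, W₁ = 1/(16.3-12.4) = 0.25641
System 2: ρ₂ = 12.4/19.3 = 0.6425, W₂ = 1/(19.3-12.4) = 0.14493
Improvement: (W₁-W₂)/W₁ = (0.25641-0.14493)/0.25641 = 43.48%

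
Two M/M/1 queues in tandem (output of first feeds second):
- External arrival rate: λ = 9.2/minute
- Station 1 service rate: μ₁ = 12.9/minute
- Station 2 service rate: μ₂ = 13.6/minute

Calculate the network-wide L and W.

By Jackson's theorem, each station behaves as independent M/M/1.
Station 1: ρ₁ = 9.2/12.9 = 0.7132, L₁ = ρ₁/(1-ρ₁) = λ/(μ₁-λ) = 9.2/3.70 = 2.4865
Station 2: ρ₂ = 9.2/13.6 = 0.6765, L₂ = ρ₂/(1-ρ₂) = λ/(μ₂-λ) = 9.2/4.40 = 2.0909
Total: L = L₁ + L₂ = 2.4865 + 2.0909 = 4.5774
W = L/λ = 4.5774/9.2 = 0.4975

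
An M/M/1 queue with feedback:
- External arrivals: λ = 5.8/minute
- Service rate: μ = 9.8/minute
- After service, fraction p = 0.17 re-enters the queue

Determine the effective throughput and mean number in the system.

Effective arrival rate: λ_eff = λ/(1-p) = 5.8/(1-0.17) = 5.8/0.83 = 6.9880
ρ = λ_eff/μ = 6.9880/9.8 = 0.71306
L = ρ/(1-ρ) = 0.71306/(1-0.71306) = 2.4850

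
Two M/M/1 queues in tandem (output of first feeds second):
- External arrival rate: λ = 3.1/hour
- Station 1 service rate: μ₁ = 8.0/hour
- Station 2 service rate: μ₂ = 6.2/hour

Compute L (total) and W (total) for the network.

By Jackson's theorem, each station behaves as independent M/M/1.
Station 1: ρ₁ = 3.1/8.0 = 0.3875, L₁ = ρ₁/(1-ρ₁) = λ/(μ₁-λ) = 3.1/4.90 = 0.6327
Station 2: ρ₂ = 3.1/6.2 = 0.5000, L₂ = ρ₂/(1-ρ₂) = λ/(μ₂-λ) = 3.1/3.10 = 1.0000
Total: L = L₁ + L₂ = 0.6327 + 1.0000 = 1.6327
W = L/λ = 1.6327/3.1 = 0.5267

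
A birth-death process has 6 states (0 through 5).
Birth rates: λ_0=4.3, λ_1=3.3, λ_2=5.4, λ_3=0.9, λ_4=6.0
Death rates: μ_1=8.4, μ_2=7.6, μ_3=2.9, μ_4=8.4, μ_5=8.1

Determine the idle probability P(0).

Ratios P(n)/P(0) = (λ₀···λₙ₋₁)/(μ₁···μₙ):
P(1)/P(0) = (4.3)/(8.4) = 0.5119
P(2)/P(0) = (4.3×3.3)/(8.4×7.6) = 0.2223
P(3)/P(0) = (4.3×3.3×5.4)/(8.4×7.6×2.9) = 0.4139
P(4)/P(0) = (4.3×3.3×5.4×0.9)/(8.4×7.6×2.9×8.4) = 0.04435
P(5)/P(0) = (4.3×3.3×5.4×0.9×6.0)/(8.4×7.6×2.9×8.4×8.1) = 0.03285

Normalization: ∑ P(n) = 1
P(0) × (1.0000 + 0.5119 + 0.2223 + 0.4139 + 0.04435 + 0.03285) = 1
P(0) × 2.2253 = 1
P(0) = 1/2.2253 = 0.4494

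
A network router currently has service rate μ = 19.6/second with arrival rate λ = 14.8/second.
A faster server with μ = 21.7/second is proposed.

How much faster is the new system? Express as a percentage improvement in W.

System 1: ρ₁ = 14.8/19.6 = 0.7551, W₁ = 1/(19.6-14.8) = 0.20833
System 2: ρ₂ = 14.8/21.7 = 0.6820, W₂ = 1/(21.7-14.8) = 0.14493
Improvement: (W₁-W₂)/W₁ = (0.20833-0.14493)/0.20833 = 30.43%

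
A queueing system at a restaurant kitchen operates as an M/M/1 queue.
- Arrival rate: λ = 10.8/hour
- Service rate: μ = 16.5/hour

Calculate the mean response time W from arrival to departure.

First, compute utilization: ρ = λ/μ = 10.8/16.5 = 0.6545
For M/M/1: W = 1/(μ-λ)
W = 1/(16.5-10.8) = 1/5.70
W = 0.1754 hours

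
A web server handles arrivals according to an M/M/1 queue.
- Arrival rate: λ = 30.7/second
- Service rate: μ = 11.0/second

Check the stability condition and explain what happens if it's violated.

Stability requires ρ = λ/(cμ) < 1
ρ = 30.7/(1 × 11.0) = 30.7/11.00 = 2.7909
Since 2.7909 ≥ 1, the system is UNSTABLE.
Queue grows without bound. Need μ > λ = 30.7.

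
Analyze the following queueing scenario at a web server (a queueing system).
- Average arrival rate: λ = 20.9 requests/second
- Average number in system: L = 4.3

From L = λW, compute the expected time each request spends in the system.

Little's Law: L = λW, so W = L/λ
W = 4.3/20.9 = 0.2057 seconds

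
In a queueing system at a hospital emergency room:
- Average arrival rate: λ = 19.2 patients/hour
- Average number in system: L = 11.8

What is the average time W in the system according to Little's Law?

Little's Law: L = λW, so W = L/λ
W = 11.8/19.2 = 0.6146 hours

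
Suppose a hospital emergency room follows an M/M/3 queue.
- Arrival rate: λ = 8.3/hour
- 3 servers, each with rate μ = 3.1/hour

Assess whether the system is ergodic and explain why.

Stability requires ρ = λ/(cμ) < 1
ρ = 8.3/(3 × 3.1) = 8.3/9.30 = 0.8925
Since 0.8925 < 1, the system is STABLE.
The servers are busy 89.25% of the time.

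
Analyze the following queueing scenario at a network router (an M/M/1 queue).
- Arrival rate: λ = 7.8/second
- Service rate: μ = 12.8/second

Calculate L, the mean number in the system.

ρ = λ/μ = 7.8/12.8 = 0.6094
For M/M/1: L = λ/(μ-λ)
L = 7.8/(12.8-7.8) = 7.8/5.00
L = 1.5600 packets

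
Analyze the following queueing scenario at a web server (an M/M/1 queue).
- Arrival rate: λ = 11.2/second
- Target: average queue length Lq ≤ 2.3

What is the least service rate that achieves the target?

For M/M/1: Lq = λ²/(μ(μ-λ))
Need Lq ≤ 2.3, i.e. μ(μ-λ) ≥ λ²/2.3
μ² - 11.2μ - 125.44/2.3 ≥ 0  →  μ² - 11.2μ - 54.53913 ≥ 0
Quadratic formula (positive root): μ = [λ + √(λ² + 4×54.53913)]/2
Discriminant: 125.44 + 4×54.53913 = 343.5965, √343.5965 = 18.5364
μ ≥ (11.2 + 18.5364)/2 = 14.8682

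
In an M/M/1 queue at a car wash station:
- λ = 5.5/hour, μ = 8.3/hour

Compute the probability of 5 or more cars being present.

ρ = λ/μ = 5.5/8.3 = 0.6627
P(N ≥ n) = ρⁿ
P(N ≥ 5) = 0.6627^5
P(N ≥ 5) = 0.1278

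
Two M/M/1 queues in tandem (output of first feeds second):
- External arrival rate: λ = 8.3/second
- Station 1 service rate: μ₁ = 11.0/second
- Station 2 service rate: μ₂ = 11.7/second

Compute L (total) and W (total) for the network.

By Jackson's theorem, each station behaves as independent M/M/1.
Station 1: ρ₁ = 8.3/11.0 = 0.7545, L₁ = ρ₁/(1-ρ₁) = λ/(μ₁-λ) = 8.3/2.70 = 3.0741
Station 2: ρ₂ = 8.3/11.7 = 0.7094, L₂ = ρ₂/(1-ρ₂) = λ/(μ₂-λ) = 8.3/3.40 = 2.4412
Total: L = L₁ + L₂ = 3.0741 + 2.4412 = 5.5153
W = L/λ = 5.5153/8.3 = 0.6645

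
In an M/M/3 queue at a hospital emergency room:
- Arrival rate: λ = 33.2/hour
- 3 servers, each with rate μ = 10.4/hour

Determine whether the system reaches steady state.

Stability requires ρ = λ/(cμ) < 1
ρ = 33.2/(3 × 10.4) = 33.2/31.20 = 1.0641
Since 1.0641 ≥ 1, the system is UNSTABLE.
Need c > λ/μ = 33.2/10.4 = 3.19.
Minimum servers needed: c = 4.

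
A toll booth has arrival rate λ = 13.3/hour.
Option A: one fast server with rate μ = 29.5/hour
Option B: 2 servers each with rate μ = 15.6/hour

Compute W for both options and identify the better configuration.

Option A: single server μ = 29.5 (M/M/1)
  ρ_A = 13.3/29.5 = 0.4508
  W_A = 1/(μ-λ) = 1/(29.5-13.3) = 1/16.20 = 0.06173

Option B: 2 servers μ = 15.6 (M/M/2)
  ρ_B = λ/(cμ) = 13.3/(2×15.6) = 0.4263
  Offered load a = λ/μ = cρ = 13.3/15.6 = 0.8526
  P₀ = [ Σₙ₌₀^1 aⁿ/n! + a^2/(2!(1-ρ)) ]⁻¹
  Σ = a^0/0! + a^1/1! = 1.0000 + 0.8526 = 1.8526
  a^2/(2!(1-ρ)) = 0.7269/(2 × 0.5737) = 0.6335
  P₀ = 1/(1.8526 + 0.6335) = 0.4022
  Lq = P₀·a^2·ρ / (2!(1-ρ)²) = 0.4022 × 0.7269 × 0.4263 / (2 × 0.3292) = 0.1893
  Wq_B = Lq/λ = 0.18933/13.3 = 0.01424
  W_B = Wq_B + 1/μ = 0.01424 + 0.06410 = 0.07834

Since W_A = 0.06173 < W_B = 0.07834, Option A (single fast server) has the shorter time in system.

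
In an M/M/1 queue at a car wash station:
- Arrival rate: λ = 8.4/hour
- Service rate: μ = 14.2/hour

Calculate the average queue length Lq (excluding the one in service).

ρ = λ/μ = 8.4/14.2 = 0.5915
For M/M/1: Lq = λ²/(μ(μ-λ))
Lq = 70.56/(14.2 × 5.80)
Lq = 0.8567 cars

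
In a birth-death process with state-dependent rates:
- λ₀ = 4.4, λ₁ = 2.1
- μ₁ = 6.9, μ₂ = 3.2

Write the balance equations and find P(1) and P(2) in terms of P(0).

Balance equations:
State 0: λ₀P₀ = μ₁P₁ → P₁ = (λ₀/μ₁)P₀ = (4.4/6.9)P₀ = 0.6377P₀
State 1: P₂ = (λ₀λ₁)/(μ₁μ₂)P₀ = (4.4×2.1)/(6.9×3.2)P₀ = 0.4185P₀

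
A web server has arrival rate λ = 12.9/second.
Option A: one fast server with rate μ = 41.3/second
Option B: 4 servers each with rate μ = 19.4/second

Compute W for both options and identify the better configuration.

Option A: single server μ = 41.3 (M/M/1)
  ρ_A = 12.9/41.3 = 0.3123
  W_A = 1/(μ-λ) = 1/(41.3-12.9) = 1/28.40 = 0.03521

Option B: 4 servers μ = 19.4 (M/M/4)
  ρ_B = λ/(cμ) = 12.9/(4×19.4) = 0.1662
  Offered load a = λ/μ = cρ = 12.9/19.4 = 0.6649
  P₀ = [ Σₙ₌₀^3 aⁿ/n! + a^4/(4!(1-ρ)) ]⁻¹
  Σ = a^0/0! + a^1/1! + a^2/2! + a^3/3! = 1.0000 + 0.6649 + 0.2211 + 0.04900 = 1.9350
  a^4/(4!(1-ρ)) = 0.1955/(24 × 0.8338) = 0.009770
  P₀ = 1/(1.9350 + 0.009770) = 0.5142
  Lq = P₀·a^4·ρ / (4!(1-ρ)²) = 0.51419 × 0.19550 × 0.16624 / (24 × 0.69516) = 0.001002
  Wq_B = Lq/λ = 0.00100163/12.9 = 0.000077646
  W_B = Wq_B + 1/μ = 0.000077646 + 0.051546 = 0.05162

Since W_A = 0.03521 < W_B = 0.05162, Option A (single fast server) has the shorter time in system.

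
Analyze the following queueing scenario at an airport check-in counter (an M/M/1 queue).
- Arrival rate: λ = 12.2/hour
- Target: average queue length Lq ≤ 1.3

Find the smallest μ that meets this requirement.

For M/M/1: Lq = λ²/(μ(μ-λ))
Need Lq ≤ 1.3, i.e. μ(μ-λ) ≥ λ²/1.3
μ² - 12.2μ - 148.84/1.3 ≥ 0  →  μ² - 12.2μ - 114.4923 ≥ 0
Quadratic formula (positive root): μ = [λ + √(λ² + 4×114.4923)]/2
Discriminant: 148.84 + 4×114.4923 = 606.8092, √606.8092 = 24.633498
μ ≥ (12.2 + 24.633498)/2 = 18.4167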